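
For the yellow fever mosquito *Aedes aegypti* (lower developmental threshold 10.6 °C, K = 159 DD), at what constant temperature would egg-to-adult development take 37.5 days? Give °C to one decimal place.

Required daily accumulation = 159 / 37.5 = 4.240 DD/day.
T = T_base + 4.240 = 10.6 + 4.240 = 14.840 ≈ 14.8 °C.

14.8 °C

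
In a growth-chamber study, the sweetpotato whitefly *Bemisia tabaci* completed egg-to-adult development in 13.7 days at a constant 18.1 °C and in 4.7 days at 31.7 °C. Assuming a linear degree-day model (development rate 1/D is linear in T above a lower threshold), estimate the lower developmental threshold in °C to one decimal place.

11.0 °C

Linear rate model ⇒ the product D·(T − T_b) is constant across temperatures.
13.7·(18.1 − T_b) = 4.7·(31.7 − T_b)
T_b = (13.7·18.1 − 4.7·31.7) / (13.7 − 4.7) = 98.98 / 9.0 = 10.998 °C ≈ 11.0 °C.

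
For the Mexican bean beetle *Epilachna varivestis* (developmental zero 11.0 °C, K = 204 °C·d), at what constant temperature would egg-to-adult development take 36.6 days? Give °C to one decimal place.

Required daily accumulation = 204 / 36.6 = 5.574 DD/day.
T = T_base + 5.574 = 11.0 + 5.574 = 16.574 ≈ 16.6 °C.

16.6 °C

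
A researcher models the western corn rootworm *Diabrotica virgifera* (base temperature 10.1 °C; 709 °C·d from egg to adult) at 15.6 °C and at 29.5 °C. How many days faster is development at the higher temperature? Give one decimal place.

At 15.6 °C: 709 / (15.6 − 10.1) = 709 / 5.5 = 128.909 d.
At 29.5 °C: 709 / (29.5 − 10.1) = 709 / 19.4 = 36.546 d.
Difference = |128.909 − 36.546| = 92.363 ≈ 92.4 days.

92.4 days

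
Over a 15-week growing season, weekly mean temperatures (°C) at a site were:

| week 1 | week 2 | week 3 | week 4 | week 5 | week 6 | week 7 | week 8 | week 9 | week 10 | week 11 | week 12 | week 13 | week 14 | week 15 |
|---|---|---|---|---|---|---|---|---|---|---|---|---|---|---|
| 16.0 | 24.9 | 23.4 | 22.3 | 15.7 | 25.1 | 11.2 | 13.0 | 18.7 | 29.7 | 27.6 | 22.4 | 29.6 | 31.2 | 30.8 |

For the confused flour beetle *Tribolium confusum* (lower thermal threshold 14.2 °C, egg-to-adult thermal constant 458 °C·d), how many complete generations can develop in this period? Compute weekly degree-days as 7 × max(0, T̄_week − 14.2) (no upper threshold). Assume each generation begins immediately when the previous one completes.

Weekly DD (7 × max(0, T̄ − 14.2)): 12.6, 74.9, 64.4, 56.7, 10.5, 76.3, 0.0, 0.0, 31.5, 108.5, 93.8, 57.4, 107.8, 119.0, 116.2.
Season total = 929.6 DD.
Complete generations = ⌊929.6 / 458⌋ = 2.

2 generations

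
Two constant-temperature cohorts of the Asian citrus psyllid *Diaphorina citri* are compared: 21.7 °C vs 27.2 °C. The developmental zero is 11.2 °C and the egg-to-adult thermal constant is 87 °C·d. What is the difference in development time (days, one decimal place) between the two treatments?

2.8 days

At 21.7 °C: 87 / (21.7 − 11.2) = 87 / 10.5 = 8.286 d.
At 27.2 °C: 87 / (27.2 − 11.2) = 87 / 16.0 = 5.438 d.
Difference = |8.286 − 5.438| = 2.848 ≈ 2.8 days.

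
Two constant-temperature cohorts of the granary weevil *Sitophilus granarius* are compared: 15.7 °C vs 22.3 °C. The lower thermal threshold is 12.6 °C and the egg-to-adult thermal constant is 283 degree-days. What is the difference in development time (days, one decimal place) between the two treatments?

62.1 days

At 15.7 °C: 283 / (15.7 − 12.6) = 283 / 3.1 = 91.290 d.
At 22.3 °C: 283 / (22.3 − 12.6) = 283 / 9.7 = 29.175 d.
Difference = |91.290 − 29.175| = 62.115 ≈ 62.1 days.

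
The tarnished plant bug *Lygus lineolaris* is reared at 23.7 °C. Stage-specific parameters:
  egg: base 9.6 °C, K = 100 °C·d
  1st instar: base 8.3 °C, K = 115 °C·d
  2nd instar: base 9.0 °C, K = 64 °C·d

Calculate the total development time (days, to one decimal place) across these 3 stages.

18.9 days

egg: 100 / (23.7 − 9.6) = 100 / 14.1 = 7.092 d.
1st instar: 115 / (23.7 − 8.3) = 115 / 15.4 = 7.468 d.
2nd instar: 64 / (23.7 − 9.0) = 64 / 14.7 = 4.354 d.
Sum = 18.913 ≈ 18.9 days.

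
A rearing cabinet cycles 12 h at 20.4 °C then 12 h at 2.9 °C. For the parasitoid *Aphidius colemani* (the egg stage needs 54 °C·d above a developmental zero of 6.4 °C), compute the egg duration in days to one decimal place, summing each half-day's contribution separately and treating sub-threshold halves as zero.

Day half: max(0, 20.4 − 6.4) × 0.5 = 14.0 × 0.5 = 7.00 DD.
Night half: max(0, 2.9 − 6.4) × 0.5 = 0.0 × 0.5 = 0.00 DD.
Per 24 h: 7.00 DD/day.
Duration = 54 / 7.00 = 7.714 ≈ 7.7 days.

7.7 days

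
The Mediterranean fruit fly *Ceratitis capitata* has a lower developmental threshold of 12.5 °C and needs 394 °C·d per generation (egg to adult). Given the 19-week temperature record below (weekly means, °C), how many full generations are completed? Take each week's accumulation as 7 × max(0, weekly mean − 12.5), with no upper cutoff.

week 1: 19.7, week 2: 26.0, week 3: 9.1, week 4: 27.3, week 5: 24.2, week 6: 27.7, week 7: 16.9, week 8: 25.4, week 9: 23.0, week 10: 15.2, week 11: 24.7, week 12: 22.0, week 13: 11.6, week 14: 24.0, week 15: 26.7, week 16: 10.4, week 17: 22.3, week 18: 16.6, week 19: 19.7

2 generations

Weekly DD (7 × max(0, T̄ − 12.5)): 50.4, 94.5, 0.0, 103.6, 81.9, 106.4, 30.8, 90.3, 73.5, 18.9, 85.4, 66.5, 0.0, 80.5, 99.4, 0.0, 68.6, 28.7, 50.4.
Season total = 1129.8 DD.
Complete generations = ⌊1129.8 / 394⌋ = 2.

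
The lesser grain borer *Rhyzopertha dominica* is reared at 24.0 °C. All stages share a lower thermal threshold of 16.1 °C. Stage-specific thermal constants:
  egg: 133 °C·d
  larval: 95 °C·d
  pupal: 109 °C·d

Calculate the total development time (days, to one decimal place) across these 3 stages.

42.7 days

Daily accumulation at 24.0 °C = 24.0 − 16.1 = 7.9 DD/day.
Total K = 133 + 95 + 109 = 337 DD.
Total duration = 337 / 7.9 = 42.658 ≈ 42.7 days.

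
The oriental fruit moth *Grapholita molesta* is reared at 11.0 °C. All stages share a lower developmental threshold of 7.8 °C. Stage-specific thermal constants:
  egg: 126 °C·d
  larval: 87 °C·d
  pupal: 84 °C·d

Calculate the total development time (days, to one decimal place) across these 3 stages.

Daily accumulation at 11.0 °C = 11.0 − 7.8 = 3.2 DD/day.
Total K = 126 + 87 + 84 = 297 DD.
Total duration = 297 / 3.2 = 92.812 ≈ 92.8 days.

92.8 days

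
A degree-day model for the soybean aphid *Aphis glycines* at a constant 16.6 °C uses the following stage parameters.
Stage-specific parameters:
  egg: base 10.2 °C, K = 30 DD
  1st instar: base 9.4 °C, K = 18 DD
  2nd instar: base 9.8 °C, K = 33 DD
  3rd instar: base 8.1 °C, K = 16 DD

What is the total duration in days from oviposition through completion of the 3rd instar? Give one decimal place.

13.9 days

egg: 30 / (16.6 − 10.2) = 30 / 6.4 = 4.687 d.
1st instar: 18 / (16.6 − 9.4) = 18 / 7.2 = 2.500 d.
2nd instar: 33 / (16.6 − 9.8) = 33 / 6.8 = 4.853 d.
3rd instar: 16 / (16.6 − 8.1) = 16 / 8.5 = 1.882 d.
Sum = 13.923 ≈ 13.9 days.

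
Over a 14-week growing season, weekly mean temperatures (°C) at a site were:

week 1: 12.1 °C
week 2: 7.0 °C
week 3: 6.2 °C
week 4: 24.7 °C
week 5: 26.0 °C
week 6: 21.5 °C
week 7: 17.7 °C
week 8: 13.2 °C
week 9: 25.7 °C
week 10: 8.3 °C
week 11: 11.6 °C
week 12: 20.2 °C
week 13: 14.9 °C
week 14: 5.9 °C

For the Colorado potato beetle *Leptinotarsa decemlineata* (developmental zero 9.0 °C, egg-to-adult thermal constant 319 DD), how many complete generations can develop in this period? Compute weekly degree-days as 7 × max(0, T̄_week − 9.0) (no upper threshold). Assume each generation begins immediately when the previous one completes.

2 generations

Weekly DD (7 × max(0, T̄ − 9.0)): 21.7, 0.0, 0.0, 109.9, 119.0, 87.5, 60.9, 29.4, 116.9, 0.0, 18.2, 78.4, 41.3, 0.0.
Season total = 683.2 DD.
Complete generations = ⌊683.2 / 319⌋ = 2.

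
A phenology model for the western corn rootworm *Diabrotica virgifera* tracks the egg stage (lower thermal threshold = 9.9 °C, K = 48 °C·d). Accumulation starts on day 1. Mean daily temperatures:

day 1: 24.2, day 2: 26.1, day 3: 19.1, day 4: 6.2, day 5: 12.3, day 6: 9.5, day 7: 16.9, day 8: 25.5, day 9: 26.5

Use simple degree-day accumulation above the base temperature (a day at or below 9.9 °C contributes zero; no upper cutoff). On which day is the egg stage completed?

day 7

Daily DD above 9.9 °C: 14.3, 16.2, 9.2, 0.0, 2.4, 0.0, 7.0, 15.6, 16.6.
Cumulative: 14.3, 30.5, 39.7, 39.7, 42.1, 42.1, 49.1, 64.7, 81.3.
The total first reaches 48 DD on day 7.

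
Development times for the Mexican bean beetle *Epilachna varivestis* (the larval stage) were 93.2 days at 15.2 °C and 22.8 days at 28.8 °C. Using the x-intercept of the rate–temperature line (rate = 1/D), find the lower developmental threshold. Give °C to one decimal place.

10.8 °C

Equal thermal constants: D₁(T₁ − T_b) = D₂(T₂ − T_b).
93.2·(15.2 − T_b) = 22.8·(28.8 − T_b)
T_b = (93.2·15.2 − 22.8·28.8) / (93.2 − 22.8) = 760.00 / 70.4 = 10.795 °C ≈ 10.8 °C.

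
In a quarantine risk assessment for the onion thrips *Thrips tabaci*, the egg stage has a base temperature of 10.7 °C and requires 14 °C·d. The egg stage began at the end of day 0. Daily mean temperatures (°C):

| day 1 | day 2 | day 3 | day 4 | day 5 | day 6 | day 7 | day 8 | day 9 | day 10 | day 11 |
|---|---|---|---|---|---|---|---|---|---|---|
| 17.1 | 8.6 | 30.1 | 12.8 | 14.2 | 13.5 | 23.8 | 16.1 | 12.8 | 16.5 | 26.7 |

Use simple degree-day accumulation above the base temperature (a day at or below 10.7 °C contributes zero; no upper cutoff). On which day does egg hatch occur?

day 3

Daily DD above 10.7 °C: 6.4, 0.0, 19.4, 2.1, 3.5, 2.8, 13.1, 5.4, 2.1, 5.8, 16.0.
Cumulative: 6.4, 6.4, 25.8, 27.9, 31.4, 34.2, 47.3, 52.7, 54.8, 60.6, 76.6.
The total first reaches 14 DD on day 3.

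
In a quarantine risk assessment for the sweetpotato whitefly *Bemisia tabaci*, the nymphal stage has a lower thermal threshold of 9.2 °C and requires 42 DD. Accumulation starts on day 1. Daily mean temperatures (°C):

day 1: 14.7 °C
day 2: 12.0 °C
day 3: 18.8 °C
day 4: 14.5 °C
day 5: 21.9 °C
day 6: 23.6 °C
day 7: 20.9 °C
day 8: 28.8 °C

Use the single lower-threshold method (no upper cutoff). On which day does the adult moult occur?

day 6

Daily DD above 9.2 °C: 5.5, 2.8, 9.6, 5.3, 12.7, 14.4, 11.7, 19.6.
Cumulative: 5.5, 8.3, 17.9, 23.2, 35.9, 50.3, 62.0, 81.6.
The total first reaches 42 DD on day 6.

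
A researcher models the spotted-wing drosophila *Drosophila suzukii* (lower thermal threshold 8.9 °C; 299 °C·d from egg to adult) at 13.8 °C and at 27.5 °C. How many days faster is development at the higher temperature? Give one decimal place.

At 13.8 °C: 299 / (13.8 − 8.9) = 299 / 4.9 = 61.020 d.
At 27.5 °C: 299 / (27.5 − 8.9) = 299 / 18.6 = 16.075 d.
Difference = |61.020 − 16.075| = 44.945 ≈ 44.9 days.

44.9 days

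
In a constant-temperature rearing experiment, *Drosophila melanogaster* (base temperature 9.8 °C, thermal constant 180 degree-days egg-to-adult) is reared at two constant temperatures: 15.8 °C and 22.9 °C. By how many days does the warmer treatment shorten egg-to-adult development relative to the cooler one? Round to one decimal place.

At 15.8 °C: 180 / (15.8 − 9.8) = 180 / 6.0 = 30.000 d.
At 22.9 °C: 180 / (22.9 − 9.8) = 180 / 13.1 = 13.740 d.
Difference = |30.000 − 13.740| = 16.260 ≈ 16.3 days.

16.3 days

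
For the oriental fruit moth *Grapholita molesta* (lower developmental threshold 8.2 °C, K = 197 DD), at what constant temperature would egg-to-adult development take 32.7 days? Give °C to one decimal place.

Required daily accumulation = 197 / 32.7 = 6.024 DD/day.
T = T_base + 6.024 = 8.2 + 6.024 = 14.224 ≈ 14.2 °C.

14.2 °C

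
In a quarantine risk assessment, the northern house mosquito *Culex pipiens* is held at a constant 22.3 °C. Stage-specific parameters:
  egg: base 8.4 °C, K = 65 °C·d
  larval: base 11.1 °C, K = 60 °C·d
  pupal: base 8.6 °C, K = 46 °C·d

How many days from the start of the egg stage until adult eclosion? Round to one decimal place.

egg: 65 / (22.3 − 8.4) = 65 / 13.9 = 4.676 d.
larval: 60 / (22.3 − 11.1) = 60 / 11.2 = 5.357 d.
pupal: 46 / (22.3 − 8.6) = 46 / 13.7 = 3.358 d.
Sum = 13.391 ≈ 13.4 days.

13.4 days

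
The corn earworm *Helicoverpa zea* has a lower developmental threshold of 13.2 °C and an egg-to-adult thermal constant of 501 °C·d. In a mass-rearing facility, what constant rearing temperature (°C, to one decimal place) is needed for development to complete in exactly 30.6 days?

29.6 °C

Required daily accumulation = 501 / 30.6 = 16.373 DD/day.
T = T_base + 16.373 = 13.2 + 16.373 = 29.573 ≈ 29.6 °C.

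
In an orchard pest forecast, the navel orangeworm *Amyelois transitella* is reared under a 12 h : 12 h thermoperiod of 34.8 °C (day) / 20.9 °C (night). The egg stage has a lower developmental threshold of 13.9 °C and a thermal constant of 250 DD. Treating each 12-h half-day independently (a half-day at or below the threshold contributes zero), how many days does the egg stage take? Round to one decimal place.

17.9 days

Day half: max(0, 34.8 − 13.9) × 0.5 = 20.9 × 0.5 = 10.45 DD.
Night half: max(0, 20.9 − 13.9) × 0.5 = 7.0 × 0.5 = 3.50 DD.
Per 24 h: 13.95 DD/day.
Duration = 250 / 13.95 = 17.921 ≈ 17.9 days.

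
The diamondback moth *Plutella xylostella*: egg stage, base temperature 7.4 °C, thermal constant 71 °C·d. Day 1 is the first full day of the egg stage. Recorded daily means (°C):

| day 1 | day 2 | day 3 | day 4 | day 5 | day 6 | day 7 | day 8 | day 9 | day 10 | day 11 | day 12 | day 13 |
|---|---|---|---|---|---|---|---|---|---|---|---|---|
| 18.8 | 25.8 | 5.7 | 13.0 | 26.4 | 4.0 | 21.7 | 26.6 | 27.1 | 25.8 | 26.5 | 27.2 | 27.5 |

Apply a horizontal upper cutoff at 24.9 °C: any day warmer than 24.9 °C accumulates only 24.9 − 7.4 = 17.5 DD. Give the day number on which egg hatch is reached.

Daily DD above 7.4 °C (capped at 17.5): 11.4, 17.5, 0.0, 5.6, 17.5, 0.0, 14.3, 17.5, 17.5, 17.5, 17.5, 17.5, 17.5.
Cumulative: 11.4, 28.9, 28.9, 34.5, 52.0, 52.0, 66.3, 83.8, 101.3, 118.8, 136.3, 153.8, 171.3.
The total first reaches 71 DD on day 8.

day 8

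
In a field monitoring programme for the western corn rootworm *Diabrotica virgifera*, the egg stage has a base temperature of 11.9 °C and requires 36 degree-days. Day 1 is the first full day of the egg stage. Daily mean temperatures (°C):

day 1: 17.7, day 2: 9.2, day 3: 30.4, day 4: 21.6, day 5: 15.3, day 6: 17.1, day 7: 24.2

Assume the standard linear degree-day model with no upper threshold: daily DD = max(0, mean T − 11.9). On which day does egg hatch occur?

Daily DD above 11.9 °C: 5.8, 0.0, 18.5, 9.7, 3.4, 5.2, 12.3.
Cumulative: 5.8, 5.8, 24.3, 34.0, 37.4, 42.6, 54.9.
The total first reaches 36 DD on day 5.

day 5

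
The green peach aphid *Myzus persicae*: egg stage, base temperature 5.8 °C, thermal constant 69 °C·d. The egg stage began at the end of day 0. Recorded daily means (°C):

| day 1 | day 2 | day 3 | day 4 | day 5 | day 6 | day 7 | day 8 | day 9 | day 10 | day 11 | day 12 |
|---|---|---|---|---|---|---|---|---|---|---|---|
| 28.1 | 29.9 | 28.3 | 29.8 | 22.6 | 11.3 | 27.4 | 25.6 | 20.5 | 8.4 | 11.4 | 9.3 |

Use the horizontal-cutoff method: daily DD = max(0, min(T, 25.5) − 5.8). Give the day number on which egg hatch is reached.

day 4

Daily DD above 5.8 °C (capped at 19.7): 19.7, 19.7, 19.7, 19.7, 16.8, 5.5, 19.7, 19.7, 14.7, 2.6, 5.6, 3.5.
Cumulative: 19.7, 39.4, 59.1, 78.8, 95.6, 101.1, 120.8, 140.5, 155.2, 157.8, 163.4, 166.9.
The total first reaches 69 DD on day 4.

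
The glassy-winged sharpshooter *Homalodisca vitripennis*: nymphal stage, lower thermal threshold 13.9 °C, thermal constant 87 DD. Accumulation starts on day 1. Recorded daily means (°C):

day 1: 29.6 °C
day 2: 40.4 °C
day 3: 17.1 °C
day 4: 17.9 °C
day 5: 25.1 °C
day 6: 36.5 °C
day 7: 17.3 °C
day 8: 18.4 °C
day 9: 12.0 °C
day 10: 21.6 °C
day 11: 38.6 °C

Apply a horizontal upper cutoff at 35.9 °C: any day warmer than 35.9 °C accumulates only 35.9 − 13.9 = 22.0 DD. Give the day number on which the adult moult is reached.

day 10

Daily DD above 13.9 °C (capped at 22.0): 15.7, 22.0, 3.2, 4.0, 11.2, 22.0, 3.4, 4.5, 0.0, 7.7, 22.0.
Cumulative: 15.7, 37.7, 40.9, 44.9, 56.1, 78.1, 81.5, 86.0, 86.0, 93.7, 115.7.
The total first reaches 87 DD on day 10.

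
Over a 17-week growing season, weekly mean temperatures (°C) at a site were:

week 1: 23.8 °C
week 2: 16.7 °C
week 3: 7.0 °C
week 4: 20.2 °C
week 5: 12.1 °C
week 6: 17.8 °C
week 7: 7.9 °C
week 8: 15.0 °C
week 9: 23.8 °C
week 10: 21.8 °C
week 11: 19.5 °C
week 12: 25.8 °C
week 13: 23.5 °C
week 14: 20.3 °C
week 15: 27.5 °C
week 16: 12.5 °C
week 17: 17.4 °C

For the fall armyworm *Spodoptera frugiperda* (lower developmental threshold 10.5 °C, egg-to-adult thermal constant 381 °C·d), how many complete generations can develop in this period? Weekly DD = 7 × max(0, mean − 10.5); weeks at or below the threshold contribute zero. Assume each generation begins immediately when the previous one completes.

2 generations

Weekly DD (7 × max(0, T̄ − 10.5)): 93.1, 43.4, 0.0, 67.9, 11.2, 51.1, 0.0, 31.5, 93.1, 79.1, 63.0, 107.1, 91.0, 68.6, 119.0, 14.0, 48.3.
Season total = 981.4 DD.
Complete generations = ⌊981.4 / 381⌋ = 2.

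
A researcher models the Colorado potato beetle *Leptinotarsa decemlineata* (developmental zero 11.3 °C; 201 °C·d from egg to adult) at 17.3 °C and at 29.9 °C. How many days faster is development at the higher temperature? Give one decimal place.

At 17.3 °C: 201 / (17.3 − 11.3) = 201 / 6.0 = 33.500 d.
At 29.9 °C: 201 / (29.9 − 11.3) = 201 / 18.6 = 10.806 d.
Difference = |33.500 − 10.806| = 22.694 ≈ 22.7 days.

22.7 days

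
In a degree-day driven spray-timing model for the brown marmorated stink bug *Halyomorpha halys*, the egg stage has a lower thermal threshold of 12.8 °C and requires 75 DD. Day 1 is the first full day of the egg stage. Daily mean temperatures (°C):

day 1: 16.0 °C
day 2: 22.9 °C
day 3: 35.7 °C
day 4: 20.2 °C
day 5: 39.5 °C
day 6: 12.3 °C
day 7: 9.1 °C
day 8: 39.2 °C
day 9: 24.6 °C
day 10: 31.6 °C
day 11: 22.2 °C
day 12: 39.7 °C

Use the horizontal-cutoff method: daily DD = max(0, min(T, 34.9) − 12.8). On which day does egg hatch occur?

day 8

Daily DD above 12.8 °C (capped at 22.1): 3.2, 10.1, 22.1, 7.4, 22.1, 0.0, 0.0, 22.1, 11.8, 18.8, 9.4, 22.1.
Cumulative: 3.2, 13.3, 35.4, 42.8, 64.9, 64.9, 64.9, 87.0, 98.8, 117.6, 127.0, 149.1.
The total first reaches 75 DD on day 8.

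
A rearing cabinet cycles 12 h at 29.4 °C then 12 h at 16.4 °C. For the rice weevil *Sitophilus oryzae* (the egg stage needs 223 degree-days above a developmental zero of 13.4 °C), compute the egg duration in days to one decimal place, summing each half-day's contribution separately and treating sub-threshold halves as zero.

23.5 days

Day half: max(0, 29.4 − 13.4) × 0.5 = 16.0 × 0.5 = 8.00 DD.
Night half: max(0, 16.4 − 13.4) × 0.5 = 3.0 × 0.5 = 1.50 DD.
Per 24 h: 9.50 DD/day.
Duration = 223 / 9.50 = 23.474 ≈ 23.5 days.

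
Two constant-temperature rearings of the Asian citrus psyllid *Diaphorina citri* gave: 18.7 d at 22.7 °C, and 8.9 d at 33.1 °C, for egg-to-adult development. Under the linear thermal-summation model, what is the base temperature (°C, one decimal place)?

Equal thermal constants: D₁(T₁ − T_b) = D₂(T₂ − T_b).
18.7·(22.7 − T_b) = 8.9·(33.1 − T_b)
T_b = (18.7·22.7 − 8.9·33.1) / (18.7 − 8.9) = 129.90 / 9.8 = 13.255 °C ≈ 13.3 °C.

13.3 °C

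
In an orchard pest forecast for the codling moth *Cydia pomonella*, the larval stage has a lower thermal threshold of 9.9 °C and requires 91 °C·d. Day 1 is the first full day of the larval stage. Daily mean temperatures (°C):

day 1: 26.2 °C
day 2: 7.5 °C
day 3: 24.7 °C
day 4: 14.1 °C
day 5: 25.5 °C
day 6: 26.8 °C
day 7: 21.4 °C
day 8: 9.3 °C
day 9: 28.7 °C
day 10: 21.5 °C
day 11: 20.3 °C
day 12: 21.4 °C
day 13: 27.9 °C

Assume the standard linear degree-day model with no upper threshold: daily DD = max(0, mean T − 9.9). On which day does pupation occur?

day 9

Daily DD above 9.9 °C: 16.3, 0.0, 14.8, 4.2, 15.6, 16.9, 11.5, 0.0, 18.8, 11.6, 10.4, 11.5, 18.0.
Cumulative: 16.3, 16.3, 31.1, 35.3, 50.9, 67.8, 79.3, 79.3, 98.1, 109.7, 120.1, 131.6, 149.6.
The total first reaches 91 DD on day 9.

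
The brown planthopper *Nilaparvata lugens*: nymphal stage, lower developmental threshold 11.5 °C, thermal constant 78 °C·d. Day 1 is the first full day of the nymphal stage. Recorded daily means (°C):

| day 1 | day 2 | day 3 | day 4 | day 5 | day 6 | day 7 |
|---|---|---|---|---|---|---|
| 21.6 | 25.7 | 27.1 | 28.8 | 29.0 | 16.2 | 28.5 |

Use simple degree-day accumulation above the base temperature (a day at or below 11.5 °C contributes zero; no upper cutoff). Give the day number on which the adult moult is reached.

Daily DD above 11.5 °C: 10.1, 14.2, 15.6, 17.3, 17.5, 4.7, 17.0.
Cumulative: 10.1, 24.3, 39.9, 57.2, 74.7, 79.4, 96.4.
The total first reaches 78 DD on day 6.

day 6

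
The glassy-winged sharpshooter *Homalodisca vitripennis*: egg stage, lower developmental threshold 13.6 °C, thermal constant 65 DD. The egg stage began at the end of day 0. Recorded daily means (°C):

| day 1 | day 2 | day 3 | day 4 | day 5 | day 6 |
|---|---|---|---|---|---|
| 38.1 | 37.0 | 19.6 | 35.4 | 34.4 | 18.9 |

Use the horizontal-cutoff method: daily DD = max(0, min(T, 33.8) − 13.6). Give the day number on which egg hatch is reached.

Daily DD above 13.6 °C (capped at 20.2): 20.2, 20.2, 6.0, 20.2, 20.2, 5.3.
Cumulative: 20.2, 40.4, 46.4, 66.6, 86.8, 92.1.
The total first reaches 65 DD on day 4.

day 4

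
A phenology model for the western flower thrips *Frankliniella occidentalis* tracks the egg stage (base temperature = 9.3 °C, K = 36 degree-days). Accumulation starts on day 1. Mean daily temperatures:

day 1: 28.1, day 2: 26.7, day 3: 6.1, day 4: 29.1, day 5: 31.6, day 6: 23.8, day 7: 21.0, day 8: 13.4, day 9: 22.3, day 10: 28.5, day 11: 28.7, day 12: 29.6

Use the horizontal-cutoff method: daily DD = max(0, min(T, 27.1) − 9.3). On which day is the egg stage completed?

Daily DD above 9.3 °C (capped at 17.8): 17.8, 17.4, 0.0, 17.8, 17.8, 14.5, 11.7, 4.1, 13.0, 17.8, 17.8, 17.8.
Cumulative: 17.8, 35.2, 35.2, 53.0, 70.8, 85.3, 97.0, 101.1, 114.1, 131.9, 149.7, 167.5.
The total first reaches 36 DD on day 4.

day 4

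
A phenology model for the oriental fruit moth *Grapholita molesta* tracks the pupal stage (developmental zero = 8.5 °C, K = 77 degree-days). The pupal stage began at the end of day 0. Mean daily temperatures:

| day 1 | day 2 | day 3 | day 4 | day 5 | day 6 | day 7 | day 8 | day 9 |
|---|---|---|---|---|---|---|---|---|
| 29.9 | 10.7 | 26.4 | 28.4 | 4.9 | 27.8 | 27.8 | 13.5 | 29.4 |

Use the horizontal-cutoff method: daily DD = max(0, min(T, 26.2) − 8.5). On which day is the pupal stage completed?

Daily DD above 8.5 °C (capped at 17.7): 17.7, 2.2, 17.7, 17.7, 0.0, 17.7, 17.7, 5.0, 17.7.
Cumulative: 17.7, 19.9, 37.6, 55.3, 55.3, 73.0, 90.7, 95.7, 113.4.
The total first reaches 77 DD on day 7.

day 7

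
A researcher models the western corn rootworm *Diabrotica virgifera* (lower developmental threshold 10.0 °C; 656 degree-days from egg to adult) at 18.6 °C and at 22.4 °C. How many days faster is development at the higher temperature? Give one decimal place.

23.4 days

At 18.6 °C: 656 / (18.6 − 10.0) = 656 / 8.6 = 76.279 d.
At 22.4 °C: 656 / (22.4 − 10.0) = 656 / 12.4 = 52.903 d.
Difference = |76.279 − 52.903| = 23.376 ≈ 23.4 days.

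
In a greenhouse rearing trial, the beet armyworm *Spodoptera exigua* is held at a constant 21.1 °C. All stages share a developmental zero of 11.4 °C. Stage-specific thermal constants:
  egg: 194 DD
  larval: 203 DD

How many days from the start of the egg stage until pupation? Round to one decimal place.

40.9 days

Daily accumulation at 21.1 °C = 21.1 − 11.4 = 9.7 DD/day.
Total K = 194 + 203 = 397 DD.
Total duration = 397 / 9.7 = 40.928 ≈ 40.9 days.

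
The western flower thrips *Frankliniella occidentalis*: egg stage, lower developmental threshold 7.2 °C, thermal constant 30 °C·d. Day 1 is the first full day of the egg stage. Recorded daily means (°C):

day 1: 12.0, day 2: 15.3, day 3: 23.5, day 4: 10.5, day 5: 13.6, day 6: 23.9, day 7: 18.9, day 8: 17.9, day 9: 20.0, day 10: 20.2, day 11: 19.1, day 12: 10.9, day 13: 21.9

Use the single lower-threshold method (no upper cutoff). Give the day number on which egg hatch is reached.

Daily DD above 7.2 °C: 4.8, 8.1, 16.3, 3.3, 6.4, 16.7, 11.7, 10.7, 12.8, 13.0, 11.9, 3.7, 14.7.
Cumulative: 4.8, 12.9, 29.2, 32.5, 38.9, 55.6, 67.3, 78.0, 90.8, 103.8, 115.7, 119.4, 134.1.
The total first reaches 30 DD on day 4.

day 4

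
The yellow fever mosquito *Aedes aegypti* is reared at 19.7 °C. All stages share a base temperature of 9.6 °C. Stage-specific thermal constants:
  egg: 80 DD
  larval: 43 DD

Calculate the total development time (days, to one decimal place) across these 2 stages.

Daily accumulation at 19.7 °C = 19.7 − 9.6 = 10.1 DD/day.
Total K = 80 + 43 = 123 DD.
Total duration = 123 / 10.1 = 12.178 ≈ 12.2 days.

12.2 days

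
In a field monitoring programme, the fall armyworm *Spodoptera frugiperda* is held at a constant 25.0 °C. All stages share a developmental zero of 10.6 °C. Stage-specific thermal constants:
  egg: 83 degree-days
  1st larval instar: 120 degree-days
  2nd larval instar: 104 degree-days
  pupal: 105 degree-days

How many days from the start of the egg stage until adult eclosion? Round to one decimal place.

28.6 days

Daily accumulation at 25.0 °C = 25.0 − 10.6 = 14.4 DD/day.
Total K = 83 + 120 + 104 + 105 = 412 DD.
Total duration = 412 / 14.4 = 28.611 ≈ 28.6 days.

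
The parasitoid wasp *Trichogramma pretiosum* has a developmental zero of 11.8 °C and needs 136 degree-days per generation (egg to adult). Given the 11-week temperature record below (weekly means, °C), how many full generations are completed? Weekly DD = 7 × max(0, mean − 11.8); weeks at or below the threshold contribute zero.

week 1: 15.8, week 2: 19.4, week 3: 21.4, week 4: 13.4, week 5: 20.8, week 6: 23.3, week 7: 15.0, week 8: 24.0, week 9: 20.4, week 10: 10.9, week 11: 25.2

Weekly DD (7 × max(0, T̄ − 11.8)): 28.0, 53.2, 67.2, 11.2, 63.0, 80.5, 22.4, 85.4, 60.2, 0.0, 93.8.
Season total = 564.9 DD.
Complete generations = ⌊564.9 / 136⌋ = 4.

4 generations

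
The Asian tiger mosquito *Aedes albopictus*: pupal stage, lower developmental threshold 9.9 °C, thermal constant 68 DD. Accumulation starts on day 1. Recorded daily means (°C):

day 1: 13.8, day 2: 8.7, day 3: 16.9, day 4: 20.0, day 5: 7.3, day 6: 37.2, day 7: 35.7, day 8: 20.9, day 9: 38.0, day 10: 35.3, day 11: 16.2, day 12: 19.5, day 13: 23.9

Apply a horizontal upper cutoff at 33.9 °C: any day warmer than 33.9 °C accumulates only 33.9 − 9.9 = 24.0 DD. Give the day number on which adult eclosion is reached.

day 7

Daily DD above 9.9 °C (capped at 24.0): 3.9, 0.0, 7.0, 10.1, 0.0, 24.0, 24.0, 11.0, 24.0, 24.0, 6.3, 9.6, 14.0.
Cumulative: 3.9, 3.9, 10.9, 21.0, 21.0, 45.0, 69.0, 80.0, 104.0, 128.0, 134.3, 143.9, 157.9.
The total first reaches 68 DD on day 7.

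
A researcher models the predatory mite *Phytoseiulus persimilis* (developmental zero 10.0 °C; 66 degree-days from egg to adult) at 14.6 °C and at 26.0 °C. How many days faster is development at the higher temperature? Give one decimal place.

10.2 days

At 14.6 °C: 66 / (14.6 − 10.0) = 66 / 4.6 = 14.348 d.
At 26.0 °C: 66 / (26.0 − 10.0) = 66 / 16.0 = 4.125 d.
Difference = |14.348 − 4.125| = 10.223 ≈ 10.2 days.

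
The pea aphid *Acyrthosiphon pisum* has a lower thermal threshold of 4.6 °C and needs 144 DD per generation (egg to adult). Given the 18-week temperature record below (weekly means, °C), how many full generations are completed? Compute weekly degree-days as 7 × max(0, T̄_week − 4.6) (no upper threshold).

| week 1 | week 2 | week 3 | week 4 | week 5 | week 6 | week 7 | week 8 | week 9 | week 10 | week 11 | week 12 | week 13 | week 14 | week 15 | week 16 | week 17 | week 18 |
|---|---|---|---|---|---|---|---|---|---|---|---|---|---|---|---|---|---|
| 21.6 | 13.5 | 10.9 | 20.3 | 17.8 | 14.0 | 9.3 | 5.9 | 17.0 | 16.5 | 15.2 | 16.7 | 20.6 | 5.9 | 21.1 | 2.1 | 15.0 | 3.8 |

8 generations

Weekly DD (7 × max(0, T̄ − 4.6)): 119.0, 62.3, 44.1, 109.9, 92.4, 65.8, 32.9, 9.1, 86.8, 83.3, 74.2, 84.7, 112.0, 9.1, 115.5, 0.0, 72.8, 0.0.
Season total = 1173.9 DD.
Complete generations = ⌊1173.9 / 144⌋ = 8.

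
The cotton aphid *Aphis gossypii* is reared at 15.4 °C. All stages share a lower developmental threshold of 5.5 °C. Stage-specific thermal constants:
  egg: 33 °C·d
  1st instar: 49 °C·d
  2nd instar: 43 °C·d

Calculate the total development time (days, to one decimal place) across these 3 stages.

12.6 days

Daily accumulation at 15.4 °C = 15.4 − 5.5 = 9.9 DD/day.
Total K = 33 + 49 + 43 = 125 DD.
Total duration = 125 / 9.9 = 12.626 ≈ 12.6 days.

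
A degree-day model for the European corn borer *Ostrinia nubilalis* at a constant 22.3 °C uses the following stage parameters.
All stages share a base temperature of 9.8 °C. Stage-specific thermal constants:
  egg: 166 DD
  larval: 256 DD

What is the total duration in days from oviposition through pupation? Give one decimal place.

Daily accumulation at 22.3 °C = 22.3 − 9.8 = 12.5 DD/day.
Total K = 166 + 256 = 422 DD.
Total duration = 422 / 12.5 = 33.760 ≈ 33.8 days.

33.8 days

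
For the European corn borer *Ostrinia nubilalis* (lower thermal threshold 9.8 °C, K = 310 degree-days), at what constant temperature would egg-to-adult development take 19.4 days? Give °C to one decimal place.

Required daily accumulation = 310 / 19.4 = 15.979 DD/day.
T = T_base + 15.979 = 9.8 + 15.979 = 25.779 ≈ 25.8 °C.

25.8 °C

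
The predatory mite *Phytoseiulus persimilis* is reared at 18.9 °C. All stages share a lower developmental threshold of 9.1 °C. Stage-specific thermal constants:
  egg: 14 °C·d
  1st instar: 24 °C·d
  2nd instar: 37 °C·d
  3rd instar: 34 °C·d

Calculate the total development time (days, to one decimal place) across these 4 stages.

Daily accumulation at 18.9 °C = 18.9 − 9.1 = 9.8 DD/day.
Total K = 14 + 24 + 37 + 34 = 109 DD.
Total duration = 109 / 9.8 = 11.122 ≈ 11.1 days.

11.1 days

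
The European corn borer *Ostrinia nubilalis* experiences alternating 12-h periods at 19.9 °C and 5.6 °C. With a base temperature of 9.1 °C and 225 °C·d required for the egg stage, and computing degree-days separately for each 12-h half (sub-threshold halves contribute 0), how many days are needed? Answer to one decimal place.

Day half: max(0, 19.9 − 9.1) × 0.5 = 10.8 × 0.5 = 5.40 DD.
Night half: max(0, 5.6 − 9.1) × 0.5 = 0.0 × 0.5 = 0.00 DD.
Per 24 h: 5.40 DD/day.
Duration = 225 / 5.40 = 41.667 ≈ 41.7 days.

41.7 days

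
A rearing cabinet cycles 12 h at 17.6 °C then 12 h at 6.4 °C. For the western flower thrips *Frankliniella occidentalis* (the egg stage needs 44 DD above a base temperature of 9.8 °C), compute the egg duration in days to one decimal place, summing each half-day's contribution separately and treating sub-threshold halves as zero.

11.3 days

Day half: max(0, 17.6 − 9.8) × 0.5 = 7.8 × 0.5 = 3.90 DD.
Night half: max(0, 6.4 − 9.8) × 0.5 = 0.0 × 0.5 = 0.00 DD.
Per 24 h: 3.90 DD/day.
Duration = 44 / 3.90 = 11.282 ≈ 11.3 days.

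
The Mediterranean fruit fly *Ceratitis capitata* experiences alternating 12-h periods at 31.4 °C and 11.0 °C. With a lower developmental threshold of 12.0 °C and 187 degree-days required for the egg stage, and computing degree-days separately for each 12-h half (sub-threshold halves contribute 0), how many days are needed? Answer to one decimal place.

Day half: max(0, 31.4 − 12.0) × 0.5 = 19.4 × 0.5 = 9.70 DD.
Night half: max(0, 11.0 − 12.0) × 0.5 = 0.0 × 0.5 = 0.00 DD.
Per 24 h: 9.70 DD/day.
Duration = 187 / 9.70 = 19.278 ≈ 19.3 days.

19.3 days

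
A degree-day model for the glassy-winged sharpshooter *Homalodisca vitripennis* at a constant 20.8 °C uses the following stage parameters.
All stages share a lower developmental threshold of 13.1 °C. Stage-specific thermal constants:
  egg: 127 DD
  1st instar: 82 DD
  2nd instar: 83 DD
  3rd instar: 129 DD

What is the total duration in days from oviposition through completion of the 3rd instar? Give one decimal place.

54.7 days

Daily accumulation at 20.8 °C = 20.8 − 13.1 = 7.7 DD/day.
Total K = 127 + 82 + 83 + 129 = 421 DD.
Total duration = 421 / 7.7 = 54.675 ≈ 54.7 days.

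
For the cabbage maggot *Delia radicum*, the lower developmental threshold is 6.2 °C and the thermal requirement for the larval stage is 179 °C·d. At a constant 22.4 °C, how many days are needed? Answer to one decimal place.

11.0 days

Daily accumulation = 22.4 − 6.2 = 16.2 DD/day.
Duration = 179 / 16.2 = 11.049 ≈ 11.0 days.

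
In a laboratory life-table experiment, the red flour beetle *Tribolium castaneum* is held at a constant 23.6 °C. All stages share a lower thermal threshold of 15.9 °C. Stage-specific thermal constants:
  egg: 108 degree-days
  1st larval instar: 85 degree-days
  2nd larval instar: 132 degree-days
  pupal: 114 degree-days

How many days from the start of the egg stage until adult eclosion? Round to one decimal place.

57.0 days

Daily accumulation at 23.6 °C = 23.6 − 15.9 = 7.7 DD/day.
Total K = 108 + 85 + 132 + 114 = 439 DD.
Total duration = 439 / 7.7 = 57.013 ≈ 57.0 days.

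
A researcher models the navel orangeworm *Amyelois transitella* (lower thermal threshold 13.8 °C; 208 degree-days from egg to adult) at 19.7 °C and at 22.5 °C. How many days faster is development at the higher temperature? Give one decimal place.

At 19.7 °C: 208 / (19.7 − 13.8) = 208 / 5.9 = 35.254 d.
At 22.5 °C: 208 / (22.5 − 13.8) = 208 / 8.7 = 23.908 d.
Difference = |35.254 − 23.908| = 11.346 ≈ 11.3 days.

11.3 days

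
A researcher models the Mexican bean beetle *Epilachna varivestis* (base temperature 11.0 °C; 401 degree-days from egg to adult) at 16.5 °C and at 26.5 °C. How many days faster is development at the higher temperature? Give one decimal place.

47.0 days

At 16.5 °C: 401 / (16.5 − 11.0) = 401 / 5.5 = 72.909 d.
At 26.5 °C: 401 / (26.5 − 11.0) = 401 / 15.5 = 25.871 d.
Difference = |72.909 − 25.871| = 47.038 ≈ 47.0 days.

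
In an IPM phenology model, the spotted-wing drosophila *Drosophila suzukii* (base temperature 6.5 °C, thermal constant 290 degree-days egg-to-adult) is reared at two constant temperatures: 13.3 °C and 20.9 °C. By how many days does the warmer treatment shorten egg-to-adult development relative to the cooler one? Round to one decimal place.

22.5 days

At 13.3 °C: 290 / (13.3 − 6.5) = 290 / 6.8 = 42.647 d.
At 20.9 °C: 290 / (20.9 − 6.5) = 290 / 14.4 = 20.139 d.
Difference = |42.647 − 20.139| = 22.508 ≈ 22.5 days.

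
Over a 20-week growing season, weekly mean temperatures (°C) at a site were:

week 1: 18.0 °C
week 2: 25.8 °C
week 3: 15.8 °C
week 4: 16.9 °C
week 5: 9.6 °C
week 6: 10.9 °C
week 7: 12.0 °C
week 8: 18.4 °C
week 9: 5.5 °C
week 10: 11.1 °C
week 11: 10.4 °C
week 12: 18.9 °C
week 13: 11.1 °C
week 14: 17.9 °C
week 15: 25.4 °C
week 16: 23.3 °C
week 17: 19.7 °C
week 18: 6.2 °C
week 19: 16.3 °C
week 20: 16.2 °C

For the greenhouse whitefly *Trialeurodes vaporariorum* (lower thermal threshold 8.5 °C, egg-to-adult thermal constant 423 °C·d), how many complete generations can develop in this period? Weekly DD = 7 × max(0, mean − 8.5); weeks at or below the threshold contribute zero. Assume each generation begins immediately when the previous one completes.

Weekly DD (7 × max(0, T̄ − 8.5)): 66.5, 121.1, 51.1, 58.8, 7.7, 16.8, 24.5, 69.3, 0.0, 18.2, 13.3, 72.8, 18.2, 65.8, 118.3, 103.6, 78.4, 0.0, 54.6, 53.9.
Season total = 1012.9 DD.
Complete generations = ⌊1012.9 / 423⌋ = 2.

2 generations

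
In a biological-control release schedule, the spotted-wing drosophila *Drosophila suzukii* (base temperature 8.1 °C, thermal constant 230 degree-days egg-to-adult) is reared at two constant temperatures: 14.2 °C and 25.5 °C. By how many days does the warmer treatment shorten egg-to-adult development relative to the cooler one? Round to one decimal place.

At 14.2 °C: 230 / (14.2 − 8.1) = 230 / 6.1 = 37.705 d.
At 25.5 °C: 230 / (25.5 − 8.1) = 230 / 17.4 = 13.218 d.
Difference = |37.705 − 13.218| = 24.487 ≈ 24.5 days.

24.5 days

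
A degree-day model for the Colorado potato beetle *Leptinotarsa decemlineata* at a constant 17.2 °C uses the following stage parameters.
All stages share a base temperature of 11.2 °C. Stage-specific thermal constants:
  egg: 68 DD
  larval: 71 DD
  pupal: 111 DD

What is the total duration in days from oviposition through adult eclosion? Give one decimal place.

41.7 days

Daily accumulation at 17.2 °C = 17.2 − 11.2 = 6.0 DD/day.
Total K = 68 + 71 + 111 = 250 DD.
Total duration = 250 / 6.0 = 41.667 ≈ 41.7 days.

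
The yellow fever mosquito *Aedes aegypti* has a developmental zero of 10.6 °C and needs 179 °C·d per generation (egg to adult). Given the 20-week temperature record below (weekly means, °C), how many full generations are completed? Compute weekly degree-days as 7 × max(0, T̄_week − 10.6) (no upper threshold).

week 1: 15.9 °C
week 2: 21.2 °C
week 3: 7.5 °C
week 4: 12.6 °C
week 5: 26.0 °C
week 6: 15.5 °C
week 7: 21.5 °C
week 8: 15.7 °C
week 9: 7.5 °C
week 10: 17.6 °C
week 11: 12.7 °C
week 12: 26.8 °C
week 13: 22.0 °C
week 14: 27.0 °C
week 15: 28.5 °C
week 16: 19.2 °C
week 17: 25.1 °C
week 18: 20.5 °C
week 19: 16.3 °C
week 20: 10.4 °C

6 generations

Weekly DD (7 × max(0, T̄ − 10.6)): 37.1, 74.2, 0.0, 14.0, 107.8, 34.3, 76.3, 35.7, 0.0, 49.0, 14.7, 113.4, 79.8, 114.8, 125.3, 60.2, 101.5, 69.3, 39.9, 0.0.
Season total = 1147.3 DD.
Complete generations = ⌊1147.3 / 179⌋ = 6.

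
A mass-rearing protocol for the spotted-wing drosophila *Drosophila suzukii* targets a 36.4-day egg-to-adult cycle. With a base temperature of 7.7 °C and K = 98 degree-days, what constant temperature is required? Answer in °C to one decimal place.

Required daily accumulation = 98 / 36.4 = 2.692 DD/day.
T = T_base + 2.692 = 7.7 + 2.692 = 10.392 ≈ 10.4 °C.

10.4 °C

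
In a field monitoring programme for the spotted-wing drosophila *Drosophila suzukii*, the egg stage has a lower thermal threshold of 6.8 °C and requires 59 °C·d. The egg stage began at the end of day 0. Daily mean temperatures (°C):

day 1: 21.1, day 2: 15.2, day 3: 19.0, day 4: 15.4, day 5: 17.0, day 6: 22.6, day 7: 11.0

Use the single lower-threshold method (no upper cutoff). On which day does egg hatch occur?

Daily DD above 6.8 °C: 14.3, 8.4, 12.2, 8.6, 10.2, 15.8, 4.2.
Cumulative: 14.3, 22.7, 34.9, 43.5, 53.7, 69.5, 73.7.
The total first reaches 59 DD on day 6.

day 6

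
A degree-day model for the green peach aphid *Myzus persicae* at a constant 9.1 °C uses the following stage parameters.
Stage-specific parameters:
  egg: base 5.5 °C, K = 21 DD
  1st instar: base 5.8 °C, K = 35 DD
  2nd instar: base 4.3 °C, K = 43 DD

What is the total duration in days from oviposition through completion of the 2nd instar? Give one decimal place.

25.4 days

egg: 21 / (9.1 − 5.5) = 21 / 3.6 = 5.833 d.
1st instar: 35 / (9.1 − 5.8) = 35 / 3.3 = 10.606 d.
2nd instar: 43 / (9.1 − 4.3) = 43 / 4.8 = 8.958 d.
Sum = 25.398 ≈ 25.4 days.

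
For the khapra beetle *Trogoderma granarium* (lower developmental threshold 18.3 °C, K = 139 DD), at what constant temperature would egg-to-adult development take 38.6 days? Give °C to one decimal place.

Required daily accumulation = 139 / 38.6 = 3.601 DD/day.
T = T_base + 3.601 = 18.3 + 3.601 = 21.901 ≈ 21.9 °C.

21.9 °C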